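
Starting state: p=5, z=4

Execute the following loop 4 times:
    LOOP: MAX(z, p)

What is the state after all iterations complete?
p=5, z=5

Iteration trace:
Start: p=5, z=4
After iteration 1: p=5, z=5
After iteration 2: p=5, z=5
After iteration 3: p=5, z=5
After iteration 4: p=5, z=5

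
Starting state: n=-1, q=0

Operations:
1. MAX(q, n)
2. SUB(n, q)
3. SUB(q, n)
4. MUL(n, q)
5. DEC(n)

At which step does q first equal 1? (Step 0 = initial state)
Step 3

Tracing q:
Initial: q = 0
After step 1: q = 0
After step 2: q = 0
After step 3: q = 1 ← first occurrence
After step 4: q = 1
After step 5: q = 1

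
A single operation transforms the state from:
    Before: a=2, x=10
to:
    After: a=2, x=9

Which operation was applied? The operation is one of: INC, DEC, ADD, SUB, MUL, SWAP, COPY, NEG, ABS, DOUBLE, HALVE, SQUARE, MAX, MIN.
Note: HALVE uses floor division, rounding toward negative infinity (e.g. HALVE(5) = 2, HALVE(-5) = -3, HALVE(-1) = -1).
DEC(x)

Analyzing the change:
Before: a=2, x=10
After: a=2, x=9
Variable x changed from 10 to 9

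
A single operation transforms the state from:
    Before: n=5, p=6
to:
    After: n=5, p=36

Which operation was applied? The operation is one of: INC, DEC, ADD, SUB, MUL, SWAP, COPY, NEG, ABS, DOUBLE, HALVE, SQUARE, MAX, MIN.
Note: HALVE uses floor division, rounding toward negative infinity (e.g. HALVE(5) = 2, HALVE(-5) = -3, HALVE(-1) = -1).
SQUARE(p)

Analyzing the change:
Before: n=5, p=6
After: n=5, p=36
Variable p changed from 6 to 36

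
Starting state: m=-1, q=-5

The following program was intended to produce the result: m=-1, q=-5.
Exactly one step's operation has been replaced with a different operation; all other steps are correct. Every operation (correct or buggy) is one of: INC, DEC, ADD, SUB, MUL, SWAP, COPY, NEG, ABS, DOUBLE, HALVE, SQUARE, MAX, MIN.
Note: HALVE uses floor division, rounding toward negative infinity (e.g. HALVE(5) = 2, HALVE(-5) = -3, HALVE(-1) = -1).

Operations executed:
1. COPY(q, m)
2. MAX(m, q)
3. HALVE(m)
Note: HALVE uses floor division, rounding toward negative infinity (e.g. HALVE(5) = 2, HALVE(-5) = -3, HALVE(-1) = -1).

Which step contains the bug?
Step 1

Trace with buggy code:
Initial: m=-1, q=-5
After step 1: m=-1, q=-1
After step 2: m=-1, q=-1
After step 3: m=-1, q=-1
Actual final m=-1, q=-1 ≠ expected m=-1, q=-5.
Step 1 is the only position where a single-operation replacement can produce the expected result.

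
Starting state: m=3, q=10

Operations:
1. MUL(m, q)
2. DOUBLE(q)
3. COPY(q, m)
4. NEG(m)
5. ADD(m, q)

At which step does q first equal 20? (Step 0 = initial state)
Step 2

Tracing q:
Initial: q = 10
After step 1: q = 10
After step 2: q = 20 ← first occurrence
After step 3: q = 30
After step 4: q = 30
After step 5: q = 30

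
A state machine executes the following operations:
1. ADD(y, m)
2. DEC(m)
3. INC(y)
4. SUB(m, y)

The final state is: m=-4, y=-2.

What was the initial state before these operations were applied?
m=-5, y=2

Working backwards:
Final state: m=-4, y=-2
Before step 4 (SUB(m, y)): m=-6, y=-2
Before step 3 (INC(y)): m=-6, y=-3
Before step 2 (DEC(m)): m=-5, y=-3
Before step 1 (ADD(y, m)): m=-5, y=2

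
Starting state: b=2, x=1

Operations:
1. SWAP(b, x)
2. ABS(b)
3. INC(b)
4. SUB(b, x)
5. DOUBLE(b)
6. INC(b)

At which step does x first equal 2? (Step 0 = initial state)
Step 1

Tracing x:
Initial: x = 1
After step 1: x = 2 ← first occurrence
After step 2: x = 2
After step 3: x = 2
After step 4: x = 2
After step 5: x = 2
After step 6: x = 2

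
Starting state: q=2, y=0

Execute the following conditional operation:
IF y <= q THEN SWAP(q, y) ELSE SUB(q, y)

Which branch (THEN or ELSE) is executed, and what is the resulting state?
Branch: THEN, Final state: q=0, y=2

Evaluating condition: y <= q
y = 0, q = 2
Condition is True, so THEN branch executes
After SWAP(q, y): q=0, y=2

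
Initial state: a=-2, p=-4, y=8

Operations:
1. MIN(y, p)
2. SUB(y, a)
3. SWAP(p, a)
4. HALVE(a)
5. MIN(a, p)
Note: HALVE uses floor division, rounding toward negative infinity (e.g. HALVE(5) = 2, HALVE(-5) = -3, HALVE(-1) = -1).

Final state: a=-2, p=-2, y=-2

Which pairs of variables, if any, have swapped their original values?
None

Comparing initial and final values:
a: -2 → -2
y: 8 → -2
p: -4 → -2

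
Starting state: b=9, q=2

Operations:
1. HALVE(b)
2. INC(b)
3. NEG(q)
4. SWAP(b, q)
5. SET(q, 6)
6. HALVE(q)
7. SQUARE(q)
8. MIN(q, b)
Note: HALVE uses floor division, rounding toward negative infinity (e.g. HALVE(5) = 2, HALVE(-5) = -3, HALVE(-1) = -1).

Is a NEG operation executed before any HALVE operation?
No

First NEG: step 3
First HALVE: step 1
Since 3 > 1, HALVE comes first.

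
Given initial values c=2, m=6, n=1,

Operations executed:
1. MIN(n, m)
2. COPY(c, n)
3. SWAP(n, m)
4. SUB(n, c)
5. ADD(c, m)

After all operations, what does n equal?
n = 5

Tracing execution:
Step 1: MIN(n, m) → n = 1
Step 2: COPY(c, n) → n = 1
Step 3: SWAP(n, m) → n = 6
Step 4: SUB(n, c) → n = 5
Step 5: ADD(c, m) → n = 5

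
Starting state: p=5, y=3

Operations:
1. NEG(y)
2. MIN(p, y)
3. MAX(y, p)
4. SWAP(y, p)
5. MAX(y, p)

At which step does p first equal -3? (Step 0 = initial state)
Step 2

Tracing p:
Initial: p = 5
After step 1: p = 5
After step 2: p = -3 ← first occurrence
After step 3: p = -3
After step 4: p = -3
After step 5: p = -3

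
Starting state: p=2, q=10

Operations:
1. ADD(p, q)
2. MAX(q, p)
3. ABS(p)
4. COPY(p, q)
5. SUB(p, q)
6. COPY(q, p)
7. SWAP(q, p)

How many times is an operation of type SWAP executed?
1

Counting SWAP operations:
Step 7: SWAP(q, p) ← SWAP
Total: 1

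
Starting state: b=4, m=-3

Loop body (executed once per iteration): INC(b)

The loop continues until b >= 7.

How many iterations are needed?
3

Tracing iterations:
Initial: b=4, m=-3
After iteration 1: b=5, m=-3
After iteration 2: b=6, m=-3
After iteration 3: b=7, m=-3
b >= 7 now holds, so the loop exits after 3 iterations.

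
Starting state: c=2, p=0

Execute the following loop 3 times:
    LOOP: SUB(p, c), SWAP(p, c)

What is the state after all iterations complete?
c=-6, p=4

Iteration trace:
Start: c=2, p=0
After iteration 1: c=-2, p=2
After iteration 2: c=4, p=-2
After iteration 3: c=-6, p=4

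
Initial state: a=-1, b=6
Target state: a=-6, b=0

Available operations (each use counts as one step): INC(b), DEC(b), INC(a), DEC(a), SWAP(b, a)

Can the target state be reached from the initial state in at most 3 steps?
No

The target state cannot be reached within 3 steps.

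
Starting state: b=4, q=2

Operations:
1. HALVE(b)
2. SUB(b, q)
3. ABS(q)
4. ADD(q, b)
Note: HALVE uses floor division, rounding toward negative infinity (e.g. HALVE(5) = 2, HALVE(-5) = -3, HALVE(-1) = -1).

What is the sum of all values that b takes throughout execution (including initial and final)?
6

Values of b at each step:
Initial: b = 4
After step 1: b = 2
After step 2: b = 0
After step 3: b = 0
After step 4: b = 0
Sum = 4 + 2 + 0 + 0 + 0 = 6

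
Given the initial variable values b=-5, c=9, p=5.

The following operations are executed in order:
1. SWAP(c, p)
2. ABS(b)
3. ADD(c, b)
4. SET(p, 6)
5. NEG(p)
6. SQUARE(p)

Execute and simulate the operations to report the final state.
{b: 5, c: 10, p: 36}

Step-by-step execution:
Initial: b=-5, c=9, p=5
After step 1 (SWAP(c, p)): b=-5, c=5, p=9
After step 2 (ABS(b)): b=5, c=5, p=9
After step 3 (ADD(c, b)): b=5, c=10, p=9
After step 4 (SET(p, 6)): b=5, c=10, p=6
After step 5 (NEG(p)): b=5, c=10, p=-6
After step 6 (SQUARE(p)): b=5, c=10, p=36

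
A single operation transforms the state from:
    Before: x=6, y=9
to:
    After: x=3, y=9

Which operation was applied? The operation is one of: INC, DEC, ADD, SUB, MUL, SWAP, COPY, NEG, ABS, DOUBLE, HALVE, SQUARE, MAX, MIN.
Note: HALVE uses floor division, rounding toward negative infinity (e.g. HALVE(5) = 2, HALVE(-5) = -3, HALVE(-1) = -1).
HALVE(x)

Analyzing the change:
Before: x=6, y=9
After: x=3, y=9
Variable x changed from 6 to 3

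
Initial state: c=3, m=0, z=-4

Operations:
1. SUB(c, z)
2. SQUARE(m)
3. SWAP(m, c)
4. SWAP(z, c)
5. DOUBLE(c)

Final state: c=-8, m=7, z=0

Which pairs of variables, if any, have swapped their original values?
None

Comparing initial and final values:
m: 0 → 7
z: -4 → 0
c: 3 → -8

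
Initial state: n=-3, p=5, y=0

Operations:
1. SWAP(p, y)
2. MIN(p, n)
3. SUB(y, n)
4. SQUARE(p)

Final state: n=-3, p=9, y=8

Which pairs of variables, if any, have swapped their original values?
None

Comparing initial and final values:
n: -3 → -3
p: 5 → 9
y: 0 → 8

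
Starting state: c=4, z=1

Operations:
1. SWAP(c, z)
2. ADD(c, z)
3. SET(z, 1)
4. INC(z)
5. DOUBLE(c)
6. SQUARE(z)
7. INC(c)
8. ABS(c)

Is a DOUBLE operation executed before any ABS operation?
Yes

First DOUBLE: step 5
First ABS: step 8
Since 5 < 8, DOUBLE comes first.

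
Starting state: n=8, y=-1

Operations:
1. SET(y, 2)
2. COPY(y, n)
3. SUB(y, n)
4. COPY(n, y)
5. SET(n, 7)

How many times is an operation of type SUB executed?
1

Counting SUB operations:
Step 3: SUB(y, n) ← SUB
Total: 1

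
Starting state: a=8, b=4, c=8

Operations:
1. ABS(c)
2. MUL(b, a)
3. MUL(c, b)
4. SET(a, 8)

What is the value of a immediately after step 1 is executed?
a = 8

Tracing a through execution:
Initial: a = 8
After step 1 (ABS(c)): a = 8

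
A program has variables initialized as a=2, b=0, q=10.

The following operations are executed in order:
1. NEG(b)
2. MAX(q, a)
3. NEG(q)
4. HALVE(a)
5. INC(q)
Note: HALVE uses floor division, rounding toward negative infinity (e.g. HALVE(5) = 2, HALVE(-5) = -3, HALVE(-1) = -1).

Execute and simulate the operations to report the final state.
{a: 1, b: 0, q: -9}

Step-by-step execution:
Initial: a=2, b=0, q=10
After step 1 (NEG(b)): a=2, b=0, q=10
After step 2 (MAX(q, a)): a=2, b=0, q=10
After step 3 (NEG(q)): a=2, b=0, q=-10
After step 4 (HALVE(a)): a=1, b=0, q=-10
After step 5 (INC(q)): a=1, b=0, q=-9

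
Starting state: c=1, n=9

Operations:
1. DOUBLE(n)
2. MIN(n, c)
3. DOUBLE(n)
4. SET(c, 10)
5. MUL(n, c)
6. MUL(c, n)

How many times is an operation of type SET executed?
1

Counting SET operations:
Step 4: SET(c, 10) ← SET
Total: 1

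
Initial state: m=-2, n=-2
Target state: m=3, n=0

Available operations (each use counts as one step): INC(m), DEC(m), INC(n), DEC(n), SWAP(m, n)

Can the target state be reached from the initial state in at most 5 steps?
No

The target state cannot be reached within 5 steps.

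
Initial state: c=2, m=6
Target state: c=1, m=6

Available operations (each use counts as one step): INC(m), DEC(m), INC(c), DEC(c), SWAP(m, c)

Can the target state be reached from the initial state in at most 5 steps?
Yes

Path (1 step): DEC(c)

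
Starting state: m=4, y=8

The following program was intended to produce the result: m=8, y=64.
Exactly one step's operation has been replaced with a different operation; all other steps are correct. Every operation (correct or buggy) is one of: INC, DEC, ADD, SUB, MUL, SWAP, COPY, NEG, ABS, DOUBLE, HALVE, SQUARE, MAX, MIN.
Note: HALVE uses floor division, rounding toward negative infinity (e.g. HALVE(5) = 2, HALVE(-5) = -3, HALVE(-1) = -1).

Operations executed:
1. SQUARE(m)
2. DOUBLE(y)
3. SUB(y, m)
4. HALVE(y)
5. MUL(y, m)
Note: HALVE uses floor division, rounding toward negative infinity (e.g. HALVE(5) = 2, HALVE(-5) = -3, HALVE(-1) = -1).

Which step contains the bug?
Step 3

Trace with buggy code:
Initial: m=4, y=8
After step 1: m=16, y=8
After step 2: m=16, y=16
After step 3: m=16, y=0
After step 4: m=16, y=0
After step 5: m=16, y=0
Actual final m=16, y=0 ≠ expected m=8, y=64.
Step 3 is the only position where a single-operation replacement can produce the expected result.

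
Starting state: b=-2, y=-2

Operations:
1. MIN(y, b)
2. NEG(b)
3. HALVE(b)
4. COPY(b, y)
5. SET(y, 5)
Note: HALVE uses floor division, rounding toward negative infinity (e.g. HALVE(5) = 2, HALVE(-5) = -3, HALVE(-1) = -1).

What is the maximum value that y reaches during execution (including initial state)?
5

Values of y at each step:
Initial: y = -2
After step 1: y = -2
After step 2: y = -2
After step 3: y = -2
After step 4: y = -2
After step 5: y = 5 ← maximum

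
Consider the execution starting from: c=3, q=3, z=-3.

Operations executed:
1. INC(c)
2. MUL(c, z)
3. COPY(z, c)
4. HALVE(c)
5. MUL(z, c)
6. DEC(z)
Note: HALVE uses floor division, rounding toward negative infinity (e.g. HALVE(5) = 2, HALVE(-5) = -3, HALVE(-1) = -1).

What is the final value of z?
z = 71

Tracing execution:
Step 1: INC(c) → z = -3
Step 2: MUL(c, z) → z = -3
Step 3: COPY(z, c) → z = -12
Step 4: HALVE(c) → z = -12
Step 5: MUL(z, c) → z = 72
Step 6: DEC(z) → z = 71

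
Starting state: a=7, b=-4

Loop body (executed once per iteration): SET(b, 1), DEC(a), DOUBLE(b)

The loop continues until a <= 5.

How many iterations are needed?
2

Tracing iterations:
Initial: a=7, b=-4
After iteration 1: a=6, b=2
After iteration 2: a=5, b=2
a <= 5 now holds, so the loop exits after 2 iterations.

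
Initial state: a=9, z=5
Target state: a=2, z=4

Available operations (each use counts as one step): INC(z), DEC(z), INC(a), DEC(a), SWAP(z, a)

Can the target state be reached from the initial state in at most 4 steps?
No

The target state cannot be reached within 4 steps.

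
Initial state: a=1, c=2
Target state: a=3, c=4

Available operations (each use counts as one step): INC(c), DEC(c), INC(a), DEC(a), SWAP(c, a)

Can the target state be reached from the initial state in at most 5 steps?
Yes

Path (4 steps): INC(c) → INC(c) → INC(a) → INC(a)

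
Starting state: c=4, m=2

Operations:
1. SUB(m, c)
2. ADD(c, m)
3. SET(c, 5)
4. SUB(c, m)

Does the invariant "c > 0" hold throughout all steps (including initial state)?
Yes

The invariant holds at every step.

State at each step:
Initial: c=4, m=2
After step 1: c=4, m=-2
After step 2: c=2, m=-2
After step 3: c=5, m=-2
After step 4: c=7, m=-2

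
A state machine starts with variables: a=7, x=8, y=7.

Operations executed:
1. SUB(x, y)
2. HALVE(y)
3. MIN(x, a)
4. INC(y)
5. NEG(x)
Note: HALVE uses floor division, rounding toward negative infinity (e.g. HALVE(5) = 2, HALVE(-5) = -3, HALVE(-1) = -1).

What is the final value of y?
y = 4

Tracing execution:
Step 1: SUB(x, y) → y = 7
Step 2: HALVE(y) → y = 3
Step 3: MIN(x, a) → y = 3
Step 4: INC(y) → y = 4
Step 5: NEG(x) → y = 4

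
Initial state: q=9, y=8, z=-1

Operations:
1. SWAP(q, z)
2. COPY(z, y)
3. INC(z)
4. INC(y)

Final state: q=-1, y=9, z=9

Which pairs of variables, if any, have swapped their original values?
(q, z)

Comparing initial and final values:
y: 8 → 9
q: 9 → -1
z: -1 → 9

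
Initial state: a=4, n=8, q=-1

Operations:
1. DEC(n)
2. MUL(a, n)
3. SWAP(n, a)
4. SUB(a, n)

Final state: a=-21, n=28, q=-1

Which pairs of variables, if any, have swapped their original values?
None

Comparing initial and final values:
a: 4 → -21
n: 8 → 28
q: -1 → -1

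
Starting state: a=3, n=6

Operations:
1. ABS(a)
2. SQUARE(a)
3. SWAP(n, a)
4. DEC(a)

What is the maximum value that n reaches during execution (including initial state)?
9

Values of n at each step:
Initial: n = 6
After step 1: n = 6
After step 2: n = 6
After step 3: n = 9 ← maximum
After step 4: n = 9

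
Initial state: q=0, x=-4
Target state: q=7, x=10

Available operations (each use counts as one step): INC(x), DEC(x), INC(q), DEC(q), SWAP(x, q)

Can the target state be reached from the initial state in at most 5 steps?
No

The target state cannot be reached within 5 steps.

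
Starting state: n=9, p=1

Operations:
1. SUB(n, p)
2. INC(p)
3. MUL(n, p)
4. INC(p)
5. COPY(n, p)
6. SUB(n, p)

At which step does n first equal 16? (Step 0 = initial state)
Step 3

Tracing n:
Initial: n = 9
After step 1: n = 8
After step 2: n = 8
After step 3: n = 16 ← first occurrence
After step 4: n = 16
After step 5: n = 3
After step 6: n = 0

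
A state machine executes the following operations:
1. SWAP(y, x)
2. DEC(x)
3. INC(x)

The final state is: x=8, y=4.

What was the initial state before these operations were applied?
x=4, y=8

Working backwards:
Final state: x=8, y=4
Before step 3 (INC(x)): x=7, y=4
Before step 2 (DEC(x)): x=8, y=4
Before step 1 (SWAP(y, x)): x=4, y=8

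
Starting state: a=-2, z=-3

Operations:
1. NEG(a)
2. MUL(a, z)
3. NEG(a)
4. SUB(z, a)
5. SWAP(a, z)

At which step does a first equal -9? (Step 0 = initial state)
Step 5

Tracing a:
Initial: a = -2
After step 1: a = 2
After step 2: a = -6
After step 3: a = 6
After step 4: a = 6
After step 5: a = -9 ← first occurrence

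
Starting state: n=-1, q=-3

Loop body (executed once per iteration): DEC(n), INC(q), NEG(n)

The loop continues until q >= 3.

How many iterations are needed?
6

Tracing iterations:
Initial: n=-1, q=-3
After iteration 1: n=2, q=-2
After iteration 2: n=-1, q=-1
After iteration 3: n=2, q=0
After iteration 4: n=-1, q=1
After iteration 5: n=2, q=2
After iteration 6: n=-1, q=3
q >= 3 now holds, so the loop exits after 6 iterations.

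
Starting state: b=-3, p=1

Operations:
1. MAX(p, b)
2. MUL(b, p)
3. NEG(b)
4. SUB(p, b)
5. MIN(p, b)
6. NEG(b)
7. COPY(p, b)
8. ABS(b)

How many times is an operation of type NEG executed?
2

Counting NEG operations:
Step 3: NEG(b) ← NEG
Step 6: NEG(b) ← NEG
Total: 2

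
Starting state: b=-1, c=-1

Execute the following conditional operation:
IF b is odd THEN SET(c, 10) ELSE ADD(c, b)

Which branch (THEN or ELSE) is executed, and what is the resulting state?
Branch: THEN, Final state: b=-1, c=10

Evaluating condition: b is odd
Condition is True, so THEN branch executes
After SET(c, 10): b=-1, c=10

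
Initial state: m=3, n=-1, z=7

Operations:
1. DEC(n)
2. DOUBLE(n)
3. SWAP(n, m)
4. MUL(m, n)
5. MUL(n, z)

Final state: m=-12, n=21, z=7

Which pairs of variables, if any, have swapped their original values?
None

Comparing initial and final values:
m: 3 → -12
n: -1 → 21
z: 7 → 7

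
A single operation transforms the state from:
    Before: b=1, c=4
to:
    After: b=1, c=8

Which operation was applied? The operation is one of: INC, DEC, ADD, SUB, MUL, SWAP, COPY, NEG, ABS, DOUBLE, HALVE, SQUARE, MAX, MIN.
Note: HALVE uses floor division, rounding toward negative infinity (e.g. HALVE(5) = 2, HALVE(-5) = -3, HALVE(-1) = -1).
DOUBLE(c)

Analyzing the change:
Before: b=1, c=4
After: b=1, c=8
Variable c changed from 4 to 8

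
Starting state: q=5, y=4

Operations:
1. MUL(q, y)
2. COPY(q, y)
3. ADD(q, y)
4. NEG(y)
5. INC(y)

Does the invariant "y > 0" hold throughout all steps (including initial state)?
No, violated after step 4

The invariant is violated after step 4.

State at each step:
Initial: q=5, y=4
After step 1: q=20, y=4
After step 2: q=4, y=4
After step 3: q=8, y=4
After step 4: q=8, y=-4
After step 5: q=8, y=-3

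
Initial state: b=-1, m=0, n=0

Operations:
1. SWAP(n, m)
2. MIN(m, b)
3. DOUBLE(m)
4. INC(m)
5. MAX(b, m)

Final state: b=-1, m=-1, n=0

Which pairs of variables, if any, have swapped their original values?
None

Comparing initial and final values:
n: 0 → 0
m: 0 → -1
b: -1 → -1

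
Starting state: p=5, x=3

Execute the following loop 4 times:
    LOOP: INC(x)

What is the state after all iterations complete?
p=5, x=7

Iteration trace:
Start: p=5, x=3
After iteration 1: p=5, x=4
After iteration 2: p=5, x=5
After iteration 3: p=5, x=6
After iteration 4: p=5, x=7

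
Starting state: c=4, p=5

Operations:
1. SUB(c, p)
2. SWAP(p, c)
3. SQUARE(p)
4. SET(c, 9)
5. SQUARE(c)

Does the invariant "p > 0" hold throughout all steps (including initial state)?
No, violated after step 2

The invariant is violated after step 2.

State at each step:
Initial: c=4, p=5
After step 1: c=-1, p=5
After step 2: c=5, p=-1
After step 3: c=5, p=1
After step 4: c=9, p=1
After step 5: c=81, p=1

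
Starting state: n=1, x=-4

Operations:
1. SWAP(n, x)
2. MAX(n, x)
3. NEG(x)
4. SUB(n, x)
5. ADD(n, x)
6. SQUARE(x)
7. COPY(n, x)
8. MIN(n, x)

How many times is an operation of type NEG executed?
1

Counting NEG operations:
Step 3: NEG(x) ← NEG
Total: 1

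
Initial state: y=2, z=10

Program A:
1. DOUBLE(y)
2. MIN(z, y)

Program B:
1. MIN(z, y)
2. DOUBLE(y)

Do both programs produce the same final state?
No

Program A final state: y=4, z=4
Program B final state: y=4, z=2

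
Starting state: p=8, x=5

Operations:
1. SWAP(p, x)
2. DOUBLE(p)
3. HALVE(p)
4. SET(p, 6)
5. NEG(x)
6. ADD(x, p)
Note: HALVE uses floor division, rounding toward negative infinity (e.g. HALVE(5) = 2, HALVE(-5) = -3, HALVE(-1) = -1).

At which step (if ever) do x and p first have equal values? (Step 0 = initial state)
Never

x and p never become equal during execution.

Comparing values at each step:
Initial: x=5, p=8
After step 1: x=8, p=5
After step 2: x=8, p=10
After step 3: x=8, p=5
After step 4: x=8, p=6
After step 5: x=-8, p=6
After step 6: x=-2, p=6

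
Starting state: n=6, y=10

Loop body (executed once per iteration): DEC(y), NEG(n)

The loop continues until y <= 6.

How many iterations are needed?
4

Tracing iterations:
Initial: n=6, y=10
After iteration 1: n=-6, y=9
After iteration 2: n=6, y=8
After iteration 3: n=-6, y=7
After iteration 4: n=6, y=6
y <= 6 now holds, so the loop exits after 4 iterations.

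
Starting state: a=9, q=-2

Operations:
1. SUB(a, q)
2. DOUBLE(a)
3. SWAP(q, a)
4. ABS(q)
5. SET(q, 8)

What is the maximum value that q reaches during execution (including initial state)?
22

Values of q at each step:
Initial: q = -2
After step 1: q = -2
After step 2: q = -2
After step 3: q = 22 ← maximum
After step 4: q = 22
After step 5: q = 8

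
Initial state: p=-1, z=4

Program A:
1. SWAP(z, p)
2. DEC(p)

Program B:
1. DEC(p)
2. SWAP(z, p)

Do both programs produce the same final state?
No

Program A final state: p=3, z=-1
Program B final state: p=4, z=-2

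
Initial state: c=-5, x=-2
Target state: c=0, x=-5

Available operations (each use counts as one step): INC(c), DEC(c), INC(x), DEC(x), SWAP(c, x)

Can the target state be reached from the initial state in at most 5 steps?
Yes

Path (3 steps): INC(x) → INC(x) → SWAP(c, x)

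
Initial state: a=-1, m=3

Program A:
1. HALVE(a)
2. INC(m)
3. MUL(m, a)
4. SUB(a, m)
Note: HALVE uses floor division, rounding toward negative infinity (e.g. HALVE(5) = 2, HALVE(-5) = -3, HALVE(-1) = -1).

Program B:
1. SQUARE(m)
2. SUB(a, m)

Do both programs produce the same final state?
No

Program A final state: a=3, m=-4
Program B final state: a=-10, m=9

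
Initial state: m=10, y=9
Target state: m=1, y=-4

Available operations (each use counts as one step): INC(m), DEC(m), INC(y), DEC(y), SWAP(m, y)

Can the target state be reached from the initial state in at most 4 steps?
No

The target state cannot be reached within 4 steps.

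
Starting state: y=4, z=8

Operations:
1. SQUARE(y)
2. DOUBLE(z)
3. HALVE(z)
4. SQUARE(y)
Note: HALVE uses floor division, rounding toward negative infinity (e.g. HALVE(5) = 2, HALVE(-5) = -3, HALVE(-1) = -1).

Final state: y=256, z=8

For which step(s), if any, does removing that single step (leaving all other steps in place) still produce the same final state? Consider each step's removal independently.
None - removing any single step changes the final result

Testing removal of each single step:
Without step 1: final = y=16, z=8 (different)
Without step 2: final = y=256, z=4 (different)
Without step 3: final = y=256, z=16 (different)
Without step 4: final = y=16, z=8 (different)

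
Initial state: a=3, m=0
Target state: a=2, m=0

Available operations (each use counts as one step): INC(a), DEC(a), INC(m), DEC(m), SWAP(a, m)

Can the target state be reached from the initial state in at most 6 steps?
Yes

Path (1 step): DEC(a)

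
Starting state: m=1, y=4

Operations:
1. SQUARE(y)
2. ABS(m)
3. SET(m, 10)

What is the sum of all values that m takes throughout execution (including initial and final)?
13

Values of m at each step:
Initial: m = 1
After step 1: m = 1
After step 2: m = 1
After step 3: m = 10
Sum = 1 + 1 + 1 + 10 = 13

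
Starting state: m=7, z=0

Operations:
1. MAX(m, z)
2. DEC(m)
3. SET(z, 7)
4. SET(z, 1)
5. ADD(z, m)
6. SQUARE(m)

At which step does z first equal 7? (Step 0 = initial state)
Step 3

Tracing z:
Initial: z = 0
After step 1: z = 0
After step 2: z = 0
After step 3: z = 7 ← first occurrence
After step 4: z = 1
After step 5: z = 7
After step 6: z = 7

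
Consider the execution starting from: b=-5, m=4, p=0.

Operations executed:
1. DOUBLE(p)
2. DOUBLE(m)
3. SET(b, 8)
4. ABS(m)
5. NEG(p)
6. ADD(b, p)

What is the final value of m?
m = 8

Tracing execution:
Step 1: DOUBLE(p) → m = 4
Step 2: DOUBLE(m) → m = 8
Step 3: SET(b, 8) → m = 8
Step 4: ABS(m) → m = 8
Step 5: NEG(p) → m = 8
Step 6: ADD(b, p) → m = 8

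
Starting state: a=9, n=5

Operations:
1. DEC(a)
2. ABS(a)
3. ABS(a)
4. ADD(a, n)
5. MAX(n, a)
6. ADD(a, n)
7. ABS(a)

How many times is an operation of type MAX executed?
1

Counting MAX operations:
Step 5: MAX(n, a) ← MAX
Total: 1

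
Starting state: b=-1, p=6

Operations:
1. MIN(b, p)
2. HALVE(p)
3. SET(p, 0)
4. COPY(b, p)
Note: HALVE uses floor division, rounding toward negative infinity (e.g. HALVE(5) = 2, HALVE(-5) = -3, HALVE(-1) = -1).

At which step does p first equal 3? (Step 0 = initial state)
Step 2

Tracing p:
Initial: p = 6
After step 1: p = 6
After step 2: p = 3 ← first occurrence
After step 3: p = 0
After step 4: p = 0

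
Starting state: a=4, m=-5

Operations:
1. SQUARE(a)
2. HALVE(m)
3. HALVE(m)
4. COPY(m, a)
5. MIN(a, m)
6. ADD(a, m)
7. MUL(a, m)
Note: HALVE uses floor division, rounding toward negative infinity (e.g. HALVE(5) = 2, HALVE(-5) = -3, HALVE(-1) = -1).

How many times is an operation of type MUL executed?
1

Counting MUL operations:
Step 7: MUL(a, m) ← MUL
Total: 1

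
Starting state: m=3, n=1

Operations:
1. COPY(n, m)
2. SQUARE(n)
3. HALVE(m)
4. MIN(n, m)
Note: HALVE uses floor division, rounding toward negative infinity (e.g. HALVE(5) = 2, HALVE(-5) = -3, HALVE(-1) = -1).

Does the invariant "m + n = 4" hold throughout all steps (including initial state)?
No, violated after step 1

The invariant is violated after step 1.

State at each step:
Initial: m=3, n=1
After step 1: m=3, n=3
After step 2: m=3, n=9
After step 3: m=1, n=9
After step 4: m=1, n=1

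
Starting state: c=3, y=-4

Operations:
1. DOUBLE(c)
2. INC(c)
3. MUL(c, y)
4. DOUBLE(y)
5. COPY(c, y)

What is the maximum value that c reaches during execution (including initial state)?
7

Values of c at each step:
Initial: c = 3
After step 1: c = 6
After step 2: c = 7 ← maximum
After step 3: c = -28
After step 4: c = -28
After step 5: c = -8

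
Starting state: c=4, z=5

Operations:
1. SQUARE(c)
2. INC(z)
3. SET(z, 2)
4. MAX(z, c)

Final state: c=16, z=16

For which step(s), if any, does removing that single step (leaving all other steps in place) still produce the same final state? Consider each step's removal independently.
Step(s) 2, 3

Testing removal of each single step:
Without step 1: final = c=4, z=4 (different)
Without step 2: final = c=16, z=16 (same)
Without step 3: final = c=16, z=16 (same)
Without step 4: final = c=16, z=2 (different)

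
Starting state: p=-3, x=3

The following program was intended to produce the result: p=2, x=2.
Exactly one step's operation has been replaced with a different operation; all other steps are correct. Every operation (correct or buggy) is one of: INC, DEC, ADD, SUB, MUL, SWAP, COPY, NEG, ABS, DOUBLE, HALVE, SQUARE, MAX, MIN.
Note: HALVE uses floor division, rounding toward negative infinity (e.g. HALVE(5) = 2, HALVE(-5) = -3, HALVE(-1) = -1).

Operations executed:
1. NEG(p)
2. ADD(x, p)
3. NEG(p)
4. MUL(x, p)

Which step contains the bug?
Step 1

Trace with buggy code:
Initial: p=-3, x=3
After step 1: p=3, x=3
After step 2: p=3, x=6
After step 3: p=-3, x=6
After step 4: p=-3, x=-18
Actual final p=-3, x=-18 ≠ expected p=2, x=2.
Step 1 is the only position where a single-operation replacement can produce the expected result.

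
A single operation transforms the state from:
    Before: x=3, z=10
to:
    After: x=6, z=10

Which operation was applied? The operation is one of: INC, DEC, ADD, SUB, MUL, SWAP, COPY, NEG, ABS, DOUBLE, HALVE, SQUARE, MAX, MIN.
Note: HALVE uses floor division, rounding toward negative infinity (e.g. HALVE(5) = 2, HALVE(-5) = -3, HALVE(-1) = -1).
DOUBLE(x)

Analyzing the change:
Before: x=3, z=10
After: x=6, z=10
Variable x changed from 3 to 6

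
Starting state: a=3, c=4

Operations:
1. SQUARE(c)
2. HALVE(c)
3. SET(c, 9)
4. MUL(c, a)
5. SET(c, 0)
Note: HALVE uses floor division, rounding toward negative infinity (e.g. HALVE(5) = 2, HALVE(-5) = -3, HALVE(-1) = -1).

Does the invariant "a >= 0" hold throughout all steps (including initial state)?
Yes

The invariant holds at every step.

State at each step:
Initial: a=3, c=4
After step 1: a=3, c=16
After step 2: a=3, c=8
After step 3: a=3, c=9
After step 4: a=3, c=27
After step 5: a=3, c=0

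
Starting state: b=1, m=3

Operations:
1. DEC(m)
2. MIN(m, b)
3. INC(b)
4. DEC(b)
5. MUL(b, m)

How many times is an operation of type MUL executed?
1

Counting MUL operations:
Step 5: MUL(b, m) ← MUL
Total: 1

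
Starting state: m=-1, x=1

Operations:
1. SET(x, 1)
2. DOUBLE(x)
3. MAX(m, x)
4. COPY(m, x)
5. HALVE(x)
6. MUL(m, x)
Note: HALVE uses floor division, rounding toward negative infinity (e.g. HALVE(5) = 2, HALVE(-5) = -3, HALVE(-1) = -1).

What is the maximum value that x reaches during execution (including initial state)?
2

Values of x at each step:
Initial: x = 1
After step 1: x = 1
After step 2: x = 2 ← maximum
After step 3: x = 2
After step 4: x = 2
After step 5: x = 1
After step 6: x = 1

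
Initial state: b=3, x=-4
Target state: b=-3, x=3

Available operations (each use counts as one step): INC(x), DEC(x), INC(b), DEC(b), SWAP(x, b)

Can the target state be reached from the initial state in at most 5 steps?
Yes

Path (2 steps): INC(x) → SWAP(x, b)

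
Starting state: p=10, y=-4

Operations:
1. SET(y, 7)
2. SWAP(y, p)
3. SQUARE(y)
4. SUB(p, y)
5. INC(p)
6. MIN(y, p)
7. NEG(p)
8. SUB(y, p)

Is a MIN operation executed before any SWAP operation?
No

First MIN: step 6
First SWAP: step 2
Since 6 > 2, SWAP comes first.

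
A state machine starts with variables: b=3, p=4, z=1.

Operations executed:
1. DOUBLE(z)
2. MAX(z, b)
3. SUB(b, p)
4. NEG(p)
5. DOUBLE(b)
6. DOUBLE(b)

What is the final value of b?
b = -4

Tracing execution:
Step 1: DOUBLE(z) → b = 3
Step 2: MAX(z, b) → b = 3
Step 3: SUB(b, p) → b = -1
Step 4: NEG(p) → b = -1
Step 5: DOUBLE(b) → b = -2
Step 6: DOUBLE(b) → b = -4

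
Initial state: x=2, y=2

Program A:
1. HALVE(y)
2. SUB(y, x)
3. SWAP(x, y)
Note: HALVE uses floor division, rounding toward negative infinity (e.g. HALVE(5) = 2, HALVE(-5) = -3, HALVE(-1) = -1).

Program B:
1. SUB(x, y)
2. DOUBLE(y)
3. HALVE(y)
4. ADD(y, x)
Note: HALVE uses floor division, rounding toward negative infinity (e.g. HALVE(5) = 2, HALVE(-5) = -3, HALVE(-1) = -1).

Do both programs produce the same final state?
No

Program A final state: x=-1, y=2
Program B final state: x=0, y=2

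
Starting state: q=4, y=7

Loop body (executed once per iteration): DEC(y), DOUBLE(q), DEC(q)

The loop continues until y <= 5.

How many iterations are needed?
2

Tracing iterations:
Initial: q=4, y=7
After iteration 1: q=7, y=6
After iteration 2: q=13, y=5
y <= 5 now holds, so the loop exits after 2 iterations.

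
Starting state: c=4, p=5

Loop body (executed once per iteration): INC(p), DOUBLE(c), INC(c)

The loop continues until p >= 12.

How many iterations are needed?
7

Tracing iterations:
Initial: c=4, p=5
After iteration 1: c=9, p=6
After iteration 2: c=19, p=7
After iteration 3: c=39, p=8
After iteration 4: c=79, p=9
After iteration 5: c=159, p=10
After iteration 6: c=319, p=11
After iteration 7: c=639, p=12
p >= 12 now holds, so the loop exits after 7 iterations.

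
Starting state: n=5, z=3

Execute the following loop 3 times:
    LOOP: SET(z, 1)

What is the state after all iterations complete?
n=5, z=1

Iteration trace:
Start: n=5, z=3
After iteration 1: n=5, z=1
After iteration 2: n=5, z=1
After iteration 3: n=5, z=1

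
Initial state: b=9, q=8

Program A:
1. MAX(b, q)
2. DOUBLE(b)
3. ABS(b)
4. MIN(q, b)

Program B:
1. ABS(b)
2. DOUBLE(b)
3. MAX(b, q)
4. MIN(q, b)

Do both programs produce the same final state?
Yes

Program A final state: b=18, q=8
Program B final state: b=18, q=8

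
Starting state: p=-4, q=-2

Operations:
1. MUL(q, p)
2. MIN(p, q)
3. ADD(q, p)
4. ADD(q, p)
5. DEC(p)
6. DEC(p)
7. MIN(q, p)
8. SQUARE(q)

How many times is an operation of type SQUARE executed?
1

Counting SQUARE operations:
Step 8: SQUARE(q) ← SQUARE
Total: 1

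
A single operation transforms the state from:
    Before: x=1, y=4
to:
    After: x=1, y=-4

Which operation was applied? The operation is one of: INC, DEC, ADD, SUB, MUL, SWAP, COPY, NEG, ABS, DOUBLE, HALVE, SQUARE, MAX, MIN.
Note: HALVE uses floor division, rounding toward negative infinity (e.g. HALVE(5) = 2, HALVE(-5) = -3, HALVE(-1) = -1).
NEG(y)

Analyzing the change:
Before: x=1, y=4
After: x=1, y=-4
Variable y changed from 4 to -4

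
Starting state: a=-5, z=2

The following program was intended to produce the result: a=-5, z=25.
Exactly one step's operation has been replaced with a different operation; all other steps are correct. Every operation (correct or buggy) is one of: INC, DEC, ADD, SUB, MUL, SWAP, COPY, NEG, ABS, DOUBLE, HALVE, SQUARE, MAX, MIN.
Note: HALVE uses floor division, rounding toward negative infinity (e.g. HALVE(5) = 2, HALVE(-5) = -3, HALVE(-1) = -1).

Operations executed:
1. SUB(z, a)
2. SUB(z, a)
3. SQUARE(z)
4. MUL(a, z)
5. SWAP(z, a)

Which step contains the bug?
Step 3

Trace with buggy code:
Initial: a=-5, z=2
After step 1: a=-5, z=7
After step 2: a=-5, z=12
After step 3: a=-5, z=144
After step 4: a=-720, z=144
After step 5: a=144, z=-720
Actual final a=144, z=-720 ≠ expected a=-5, z=25.
Step 3 is the only position where a single-operation replacement can produce the expected result.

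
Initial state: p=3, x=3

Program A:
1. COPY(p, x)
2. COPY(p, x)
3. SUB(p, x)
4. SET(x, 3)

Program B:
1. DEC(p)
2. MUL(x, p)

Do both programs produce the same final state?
No

Program A final state: p=0, x=3
Program B final state: p=2, x=6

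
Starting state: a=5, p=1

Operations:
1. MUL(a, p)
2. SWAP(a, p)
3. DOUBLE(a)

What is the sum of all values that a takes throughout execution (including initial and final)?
13

Values of a at each step:
Initial: a = 5
After step 1: a = 5
After step 2: a = 1
After step 3: a = 2
Sum = 5 + 5 + 1 + 2 = 13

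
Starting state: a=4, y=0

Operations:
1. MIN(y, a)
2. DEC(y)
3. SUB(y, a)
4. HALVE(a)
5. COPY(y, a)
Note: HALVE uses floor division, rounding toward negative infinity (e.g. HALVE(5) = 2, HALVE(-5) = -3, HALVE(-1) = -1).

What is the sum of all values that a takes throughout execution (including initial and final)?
20

Values of a at each step:
Initial: a = 4
After step 1: a = 4
After step 2: a = 4
After step 3: a = 4
After step 4: a = 2
After step 5: a = 2
Sum = 4 + 4 + 4 + 4 + 2 + 2 = 20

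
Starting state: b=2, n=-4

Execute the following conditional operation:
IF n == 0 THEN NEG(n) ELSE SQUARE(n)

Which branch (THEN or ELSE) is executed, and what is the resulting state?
Branch: ELSE, Final state: b=2, n=16

Evaluating condition: n == 0
n = -4
Condition is False, so ELSE branch executes
After SQUARE(n): b=2, n=16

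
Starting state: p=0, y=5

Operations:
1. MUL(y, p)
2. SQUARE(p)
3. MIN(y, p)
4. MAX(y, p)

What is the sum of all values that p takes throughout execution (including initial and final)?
0

Values of p at each step:
Initial: p = 0
After step 1: p = 0
After step 2: p = 0
After step 3: p = 0
After step 4: p = 0
Sum = 0 + 0 + 0 + 0 + 0 = 0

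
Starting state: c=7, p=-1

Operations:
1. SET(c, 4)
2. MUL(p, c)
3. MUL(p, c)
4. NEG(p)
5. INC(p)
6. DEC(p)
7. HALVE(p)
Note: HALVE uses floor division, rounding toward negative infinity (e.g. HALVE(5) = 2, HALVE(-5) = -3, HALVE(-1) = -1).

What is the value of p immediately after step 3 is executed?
p = -16

Tracing p through execution:
Initial: p = -1
After step 1 (SET(c, 4)): p = -1
After step 2 (MUL(p, c)): p = -4
After step 3 (MUL(p, c)): p = -16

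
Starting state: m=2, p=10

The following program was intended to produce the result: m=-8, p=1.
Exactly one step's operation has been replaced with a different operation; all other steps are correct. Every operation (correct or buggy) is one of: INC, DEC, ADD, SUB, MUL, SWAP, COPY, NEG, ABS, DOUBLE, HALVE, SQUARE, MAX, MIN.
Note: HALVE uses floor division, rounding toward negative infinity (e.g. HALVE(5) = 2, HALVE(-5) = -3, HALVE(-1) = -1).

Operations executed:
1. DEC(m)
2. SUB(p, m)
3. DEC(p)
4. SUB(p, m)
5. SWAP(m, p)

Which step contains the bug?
Step 4

Trace with buggy code:
Initial: m=2, p=10
After step 1: m=1, p=10
After step 2: m=1, p=9
After step 3: m=1, p=8
After step 4: m=1, p=7
After step 5: m=7, p=1
Actual final m=7, p=1 ≠ expected m=-8, p=1.
Step 4 is the only position where a single-operation replacement can produce the expected result.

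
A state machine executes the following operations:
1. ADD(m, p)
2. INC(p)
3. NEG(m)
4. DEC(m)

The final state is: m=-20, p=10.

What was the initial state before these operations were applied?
m=10, p=9

Working backwards:
Final state: m=-20, p=10
Before step 4 (DEC(m)): m=-19, p=10
Before step 3 (NEG(m)): m=19, p=10
Before step 2 (INC(p)): m=19, p=9
Before step 1 (ADD(m, p)): m=10, p=9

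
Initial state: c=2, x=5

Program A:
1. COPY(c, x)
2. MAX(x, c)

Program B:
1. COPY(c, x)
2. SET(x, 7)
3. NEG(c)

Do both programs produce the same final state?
No

Program A final state: c=5, x=5
Program B final state: c=-5, x=7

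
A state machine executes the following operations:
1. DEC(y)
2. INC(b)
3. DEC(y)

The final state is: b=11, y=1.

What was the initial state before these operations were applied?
b=10, y=3

Working backwards:
Final state: b=11, y=1
Before step 3 (DEC(y)): b=11, y=2
Before step 2 (INC(b)): b=10, y=2
Before step 1 (DEC(y)): b=10, y=3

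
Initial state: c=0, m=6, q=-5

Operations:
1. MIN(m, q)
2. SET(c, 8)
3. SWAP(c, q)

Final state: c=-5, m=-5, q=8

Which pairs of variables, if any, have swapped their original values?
None

Comparing initial and final values:
c: 0 → -5
q: -5 → 8
m: 6 → -5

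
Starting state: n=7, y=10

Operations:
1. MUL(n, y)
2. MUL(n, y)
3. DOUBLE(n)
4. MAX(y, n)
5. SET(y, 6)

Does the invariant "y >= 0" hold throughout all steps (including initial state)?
Yes

The invariant holds at every step.

State at each step:
Initial: n=7, y=10
After step 1: n=70, y=10
After step 2: n=700, y=10
After step 3: n=1400, y=10
After step 4: n=1400, y=1400
After step 5: n=1400, y=6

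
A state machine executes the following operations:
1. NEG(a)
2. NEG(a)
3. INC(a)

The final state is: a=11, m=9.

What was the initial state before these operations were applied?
a=10, m=9

Working backwards:
Final state: a=11, m=9
Before step 3 (INC(a)): a=10, m=9
Before step 2 (NEG(a)): a=-10, m=9
Before step 1 (NEG(a)): a=10, m=9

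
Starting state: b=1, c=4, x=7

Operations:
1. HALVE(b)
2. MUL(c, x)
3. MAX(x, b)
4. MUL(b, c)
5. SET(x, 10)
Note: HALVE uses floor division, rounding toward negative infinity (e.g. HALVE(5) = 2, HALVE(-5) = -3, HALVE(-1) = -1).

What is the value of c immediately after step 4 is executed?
c = 28

Tracing c through execution:
Initial: c = 4
After step 1 (HALVE(b)): c = 4
After step 2 (MUL(c, x)): c = 28
After step 3 (MAX(x, b)): c = 28
After step 4 (MUL(b, c)): c = 28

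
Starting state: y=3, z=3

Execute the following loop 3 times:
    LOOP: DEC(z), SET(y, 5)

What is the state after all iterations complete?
y=5, z=0

Iteration trace:
Start: y=3, z=3
After iteration 1: y=5, z=2
After iteration 2: y=5, z=1
After iteration 3: y=5, z=0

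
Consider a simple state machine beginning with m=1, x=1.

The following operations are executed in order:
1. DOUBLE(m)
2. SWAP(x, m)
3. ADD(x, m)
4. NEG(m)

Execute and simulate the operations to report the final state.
{m: -1, x: 3}

Step-by-step execution:
Initial: m=1, x=1
After step 1 (DOUBLE(m)): m=2, x=1
After step 2 (SWAP(x, m)): m=1, x=2
After step 3 (ADD(x, m)): m=1, x=3
After step 4 (NEG(m)): m=-1, x=3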